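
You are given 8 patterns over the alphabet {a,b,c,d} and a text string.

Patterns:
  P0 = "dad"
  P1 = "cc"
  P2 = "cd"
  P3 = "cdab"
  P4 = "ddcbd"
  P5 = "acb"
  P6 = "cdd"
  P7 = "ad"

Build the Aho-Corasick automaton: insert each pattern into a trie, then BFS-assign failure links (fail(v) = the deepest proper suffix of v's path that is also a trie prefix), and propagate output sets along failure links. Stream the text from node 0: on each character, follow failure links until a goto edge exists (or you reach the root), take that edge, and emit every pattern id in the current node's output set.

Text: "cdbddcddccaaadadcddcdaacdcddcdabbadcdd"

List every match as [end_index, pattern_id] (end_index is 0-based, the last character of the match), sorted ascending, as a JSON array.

Construct AC machine:
Trie nodes:
  n0 'ε': a→13 c→4 d→1
  n1 'd': a→2 d→9
  n2 'da': d→3
  n3 'dad': ·  ←P0
  n4 'c': c→5 d→6
  n5 'cc': ·  ←P1
  n6 'cd': a→7 d→16  ←P2
  n7 'cda': b→8
  n8 'cdab': ·  ←P3
  n9 'dd': c→10
  n10 'ddc': b→11
  n11 'ddcb': d→12
  n12 'ddcbd': ·  ←P4
  n13 'a': c→14 d→17
  n14 'ac': b→15
  n15 'acb': ·  ←P5
  n16 'cdd': ·  ←P6
  n17 'ad': ·  ←P7

Failure links (BFS by depth):
  fail(1) 'd': from fail(0)=0 chase 'd': 0 ⇒ 0;  out=∅∪out(0)=∅
  fail(4) 'c': from fail(0)=0 chase 'c': 0 ⇒ 0;  out=∅∪out(0)=∅
  fail(13) 'a': from fail(0)=0 chase 'a': 0 ⇒ 0;  out=∅∪out(0)=∅
  fail(2) 'da': from fail(1)=0 chase 'a': 0 ⇒ 13;  out=∅∪out(13)=∅
  fail(5) 'cc': from fail(4)=0 chase 'c': 0 ⇒ 4;  out={1}∪out(4)={1}
  fail(6) 'cd': from fail(4)=0 chase 'd': 0 ⇒ 1;  out={2}∪out(1)={2}
  fail(9) 'dd': from fail(1)=0 chase 'd': 0 ⇒ 1;  out=∅∪out(1)=∅
  fail(14) 'ac': from fail(13)=0 chase 'c': 0 ⇒ 4;  out=∅∪out(4)=∅
  fail(17) 'ad': from fail(13)=0 chase 'd': 0 ⇒ 1;  out={7}∪out(1)={7}
  fail(3) 'dad': from fail(2)=13 chase 'd': 13 ⇒ 17;  out={0}∪out(17)={0,7}
  fail(7) 'cda': from fail(6)=1 chase 'a': 1 ⇒ 2;  out=∅∪out(2)=∅
  fail(10) 'ddc': from fail(9)=1 chase 'c': 1→0 ⇒ 4;  out=∅∪out(4)=∅
  fail(15) 'acb': from fail(14)=4 chase 'b': 4→0 ⇒ 0;  out={5}∪out(0)={5}
  fail(16) 'cdd': from fail(6)=1 chase 'd': 1 ⇒ 9;  out={6}∪out(9)={6}
  fail(8) 'cdab': from fail(7)=2 chase 'b': 2→13→0 ⇒ 0;  out={3}∪out(0)={3}
  fail(11) 'ddcb': from fail(10)=4 chase 'b': 4→0 ⇒ 0;  out=∅∪out(0)=∅
  fail(12) 'ddcbd': from fail(11)=0 chase 'd': 0 ⇒ 1;  out={4}∪out(1)={4}

Run:
pos 0 'c': at 4
pos 1 'd': at 6  ** P2@[0:1]
pos 2 'b': at 0 ·f
pos 3 'd': at 1
pos 4 'd': at 9
pos 5 'c': at 10
pos 6 'd': at 6 ·f  ** P2@[5:6]
pos 7 'd': at 16  ** P6@[5:7]
pos 8 'c': at 10 ·f
pos 9 'c': at 5 ·f  ** P1@[8:9]
pos 10 'a': at 13 ·f
pos 11 'a': at 13 ·f
pos 12 'a': at 13 ·f
pos 13 'd': at 17  ** P7@[12:13]
pos 14 'a': at 2 ·f
pos 15 'd': at 3  ** P0@[13:15],P7@[14:15]
pos 16 'c': at 4 ·f
pos 17 'd': at 6  ** P2@[16:17]
pos 18 'd': at 16  ** P6@[16:18]
pos 19 'c': at 10 ·f
pos 20 'd': at 6 ·f  ** P2@[19:20]
pos 21 'a': at 7
pos 22 'a': at 13 ·f
pos 23 'c': at 14
pos 24 'd': at 6 ·f  ** P2@[23:24]
pos 25 'c': at 4 ·f
pos 26 'd': at 6  ** P2@[25:26]
pos 27 'd': at 16  ** P6@[25:27]
pos 28 'c': at 10 ·f
pos 29 'd': at 6 ·f  ** P2@[28:29]
pos 30 'a': at 7
pos 31 'b': at 8  ** P3@[28:31]
pos 32 'b': at 0 ·f
pos 33 'a': at 13
pos 34 'd': at 17  ** P7@[33:34]
pos 35 'c': at 4 ·f
pos 36 'd': at 6  ** P2@[35:36]
pos 37 'd': at 16  ** P6@[35:37]

All matches (sorted): [[1,2],[6,2],[7,6],[9,1],[13,7],[15,0],[15,7],[17,2],[18,6],[20,2],[24,2],[26,2],[27,6],[29,2],[31,3],[34,7],[36,2],[37,6]]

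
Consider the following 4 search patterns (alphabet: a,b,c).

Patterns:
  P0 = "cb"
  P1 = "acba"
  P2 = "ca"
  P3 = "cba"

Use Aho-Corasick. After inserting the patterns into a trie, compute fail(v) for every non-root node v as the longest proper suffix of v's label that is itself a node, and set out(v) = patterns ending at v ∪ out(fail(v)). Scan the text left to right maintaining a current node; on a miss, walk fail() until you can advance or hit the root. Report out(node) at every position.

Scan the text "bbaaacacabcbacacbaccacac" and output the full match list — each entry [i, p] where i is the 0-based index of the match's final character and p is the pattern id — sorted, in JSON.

Build automaton:
Trie (insert patterns):
  n0 'ε': a→3 c→1
  n1 'c': a→7 b→2
  n2 'cb': a→8  ←P0
  n3 'a': c→4
  n4 'ac': b→5
  n5 'acb': a→6
  n6 'acba': ·  ←P1
  n7 'ca': ·  ←P2
  n8 'cba': ·  ←P3

BFS fail/out derivation:
  fail(1) 'c': from fail(0)=0 chase 'c': 0 ⇒ 0;  out=∅∪out(0)=∅
  fail(3) 'a': from fail(0)=0 chase 'a': 0 ⇒ 0;  out=∅∪out(0)=∅
  fail(2) 'cb': from fail(1)=0 chase 'b': 0 ⇒ 0;  out={0}∪out(0)={0}
  fail(4) 'ac': from fail(3)=0 chase 'c': 0 ⇒ 1;  out=∅∪out(1)=∅
  fail(7) 'ca': from fail(1)=0 chase 'a': 0 ⇒ 3;  out={2}∪out(3)={2}
  fail(5) 'acb': from fail(4)=1 chase 'b': 1 ⇒ 2;  out=∅∪out(2)={0}
  fail(8) 'cba': from fail(2)=0 chase 'a': 0 ⇒ 3;  out={3}∪out(3)={3}
  fail(6) 'acba': from fail(5)=2 chase 'a': 2 ⇒ 8;  out={1}∪out(8)={1,3}

Run:
[0] read 'b'  n0⇒n0
[1] read 'b'  n0⇒n0
[2] read 'a'  n0⇒n3
[3] read 'a'  n3⇒n3 (fail-walked)
[4] read 'a'  n3⇒n3 (fail-walked)
[5] read 'c'  n3⇒n4
[6] read 'a'  n4⇒n7 (fail-walked)  → match P2@[5:6]
[7] read 'c'  n7⇒n4 (fail-walked)
[8] read 'a'  n4⇒n7 (fail-walked)  → match P2@[7:8]
[9] read 'b'  n7⇒n0 (fail-walked)
[10] read 'c'  n0⇒n1
[11] read 'b'  n1⇒n2  → match P0@[10:11]
[12] read 'a'  n2⇒n8  → match P3@[10:12]
[13] read 'c'  n8⇒n4 (fail-walked)
[14] read 'a'  n4⇒n7 (fail-walked)  → match P2@[13:14]
[15] read 'c'  n7⇒n4 (fail-walked)
[16] read 'b'  n4⇒n5  → match P0@[15:16]
[17] read 'a'  n5⇒n6  → match P1@[14:17],P3@[15:17]
[18] read 'c'  n6⇒n4 (fail-walked)
[19] read 'c'  n4⇒n1 (fail-walked)
[20] read 'a'  n1⇒n7  → match P2@[19:20]
[21] read 'c'  n7⇒n4 (fail-walked)
[22] read 'a'  n4⇒n7 (fail-walked)  → match P2@[21:22]
[23] read 'c'  n7⇒n4 (fail-walked)

Result: [[6,2],[8,2],[11,0],[12,3],[14,2],[16,0],[17,1],[17,3],[20,2],[22,2]]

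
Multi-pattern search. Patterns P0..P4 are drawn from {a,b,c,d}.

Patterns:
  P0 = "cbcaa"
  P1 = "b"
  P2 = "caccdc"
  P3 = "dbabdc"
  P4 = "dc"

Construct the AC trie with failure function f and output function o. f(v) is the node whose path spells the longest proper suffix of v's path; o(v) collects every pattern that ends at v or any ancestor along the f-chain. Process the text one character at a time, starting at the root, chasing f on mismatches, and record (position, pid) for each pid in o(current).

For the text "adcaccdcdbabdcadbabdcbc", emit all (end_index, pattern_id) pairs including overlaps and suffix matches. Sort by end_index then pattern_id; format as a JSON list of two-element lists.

Build automaton:
Trie (insert patterns):
  0='ε' goto b→6 c→1 d→12
  1='c' goto a→7 b→2
  2='cb' goto c→3
  3='cbc' goto a→4
  4='cbca' goto a→5
  5='cbcaa' goto ·  [P0 ends]
  6='b' goto ·  [P1 ends]
  7='ca' goto c→8
  8='cac' goto c→9
  9='cacc' goto d→10
  10='caccd' goto c→11
  11='caccdc' goto ·  [P2 ends]
  12='d' goto b→13 c→18
  13='db' goto a→14
  14='dba' goto b→15
  15='dbab' goto d→16
  16='dbabd' goto c→17
  17='dbabdc' goto ·  [P3 ends]
  18='dc' goto ·  [P4 ends]

Failure links (BFS by depth):
  fail(1) 'c': from fail(0)=0 chase 'c': 0 ⇒ 0;  out=∅∪out(0)=∅
  fail(6) 'b': from fail(0)=0 chase 'b': 0 ⇒ 0;  out={1}∪out(0)={1}
  fail(12) 'd': from fail(0)=0 chase 'd': 0 ⇒ 0;  out=∅∪out(0)=∅
  fail(2) 'cb': from fail(1)=0 chase 'b': 0 ⇒ 6;  out=∅∪out(6)={1}
  fail(7) 'ca': from fail(1)=0 chase 'a': 0 ⇒ 0;  out=∅∪out(0)=∅
  fail(13) 'db': from fail(12)=0 chase 'b': 0 ⇒ 6;  out=∅∪out(6)={1}
  fail(18) 'dc': from fail(12)=0 chase 'c': 0 ⇒ 1;  out={4}∪out(1)={4}
  fail(3) 'cbc': from fail(2)=6 chase 'c': 6→0 ⇒ 1;  out=∅∪out(1)=∅
  fail(8) 'cac': from fail(7)=0 chase 'c': 0 ⇒ 1;  out=∅∪out(1)=∅
  fail(14) 'dba': from fail(13)=6 chase 'a': 6→0 ⇒ 0;  out=∅∪out(0)=∅
  fail(4) 'cbca': from fail(3)=1 chase 'a': 1 ⇒ 7;  out=∅∪out(7)=∅
  fail(9) 'cacc': from fail(8)=1 chase 'c': 1→0 ⇒ 1;  out=∅∪out(1)=∅
  fail(15) 'dbab': from fail(14)=0 chase 'b': 0 ⇒ 6;  out=∅∪out(6)={1}
  fail(5) 'cbcaa': from fail(4)=7 chase 'a': 7→0 ⇒ 0;  out={0}∪out(0)={0}
  fail(10) 'caccd': from fail(9)=1 chase 'd': 1→0 ⇒ 12;  out=∅∪out(12)=∅
  fail(16) 'dbabd': from fail(15)=6 chase 'd': 6→0 ⇒ 12;  out=∅∪out(12)=∅
  fail(11) 'caccdc': from fail(10)=12 chase 'c': 12 ⇒ 18;  out={2}∪out(18)={2,4}
  fail(17) 'dbabdc': from fail(16)=12 chase 'c': 12 ⇒ 18;  out={3}∪out(18)={3,4}

Run:
[0] read 'a'  n0⇒n0
[1] read 'd'  n0⇒n12
[2] read 'c'  n12⇒n18  ** P4@[1:2]
[3] read 'a'  n18⇒n7 (via fail)
[4] read 'c'  n7⇒n8
[5] read 'c'  n8⇒n9
[6] read 'd'  n9⇒n10
[7] read 'c'  n10⇒n11  ** P2@[2:7],P4@[6:7]
[8] read 'd'  n11⇒n12 (via fail)
[9] read 'b'  n12⇒n13  ** P1@[9:9]
[10] read 'a'  n13⇒n14
[11] read 'b'  n14⇒n15  ** P1@[11:11]
[12] read 'd'  n15⇒n16
[13] read 'c'  n16⇒n17  ** P3@[8:13],P4@[12:13]
[14] read 'a'  n17⇒n7 (via fail)
[15] read 'd'  n7⇒n12 (via fail)
[16] read 'b'  n12⇒n13  ** P1@[16:16]
[17] read 'a'  n13⇒n14
[18] read 'b'  n14⇒n15  ** P1@[18:18]
[19] read 'd'  n15⇒n16
[20] read 'c'  n16⇒n17  ** P3@[15:20],P4@[19:20]
[21] read 'b'  n17⇒n2 (via fail)  ** P1@[21:21]
[22] read 'c'  n2⇒n3

All matches (sorted): [[2,4],[7,2],[7,4],[9,1],[11,1],[13,3],[13,4],[16,1],[18,1],[20,3],[20,4],[21,1]]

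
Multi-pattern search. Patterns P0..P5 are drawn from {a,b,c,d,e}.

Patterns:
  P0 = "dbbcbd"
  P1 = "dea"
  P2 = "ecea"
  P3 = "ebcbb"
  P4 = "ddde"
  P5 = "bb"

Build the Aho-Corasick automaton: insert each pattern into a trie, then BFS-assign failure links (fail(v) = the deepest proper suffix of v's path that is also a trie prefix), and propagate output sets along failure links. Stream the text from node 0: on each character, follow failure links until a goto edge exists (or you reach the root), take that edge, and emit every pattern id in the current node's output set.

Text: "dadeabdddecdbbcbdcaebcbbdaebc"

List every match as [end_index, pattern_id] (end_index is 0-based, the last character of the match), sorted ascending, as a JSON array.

Build:
Trie nodes:
  n0 'ε': b→20 d→1 e→9
  n1 'd': b→2 d→17 e→7
  n2 'db': b→3
  n3 'dbb': c→4
  n4 'dbbc': b→5
  n5 'dbbcb': d→6
  n6 'dbbcbd': ·  ←P0
  n7 'de': a→8
  n8 'dea': ·  ←P1
  n9 'e': b→13 c→10
  n10 'ec': e→11
  n11 'ece': a→12
  n12 'ecea': ·  ←P2
  n13 'eb': c→14
  n14 'ebc': b→15
  n15 'ebcb': b→16
  n16 'ebcbb': ·  ←P3
  n17 'dd': d→18
  n18 'ddd': e→19
  n19 'ddde': ·  ←P4
  n20 'b': b→21
  n21 'bb': ·  ←P5

BFS fail/out derivation:
  n1('d'): parent n0 fail=0; on 'd' 0 → fail=0;  out ∅∪∅=∅
  n9('e'): parent n0 fail=0; on 'e' 0 → fail=0;  out ∅∪∅=∅
  n20('b'): parent n0 fail=0; on 'b' 0 → fail=0;  out ∅∪∅=∅
  n2('db'): parent n1 fail=0; on 'b' 0 → fail=20;  out ∅∪∅=∅
  n7('de'): parent n1 fail=0; on 'e' 0 → fail=9;  out ∅∪∅=∅
  n10('ec'): parent n9 fail=0; on 'c' 0 → fail=0;  out ∅∪∅=∅
  n13('eb'): parent n9 fail=0; on 'b' 0 → fail=20;  out ∅∪∅=∅
  n17('dd'): parent n1 fail=0; on 'd' 0 → fail=1;  out ∅∪∅=∅
  n21('bb'): parent n20 fail=0; on 'b' 0 → fail=20;  out {5}∪∅={5}
  n3('dbb'): parent n2 fail=20; on 'b' 20 → fail=21;  out ∅∪{5}={5}
  n8('dea'): parent n7 fail=9; on 'a' 9→0 → fail=0;  out {1}∪∅={1}
  n11('ece'): parent n10 fail=0; on 'e' 0 → fail=9;  out ∅∪∅=∅
  n14('ebc'): parent n13 fail=20; on 'c' 20→0 → fail=0;  out ∅∪∅=∅
  n18('ddd'): parent n17 fail=1; on 'd' 1 → fail=17;  out ∅∪∅=∅
  n4('dbbc'): parent n3 fail=21; on 'c' 21→20→0 → fail=0;  out ∅∪∅=∅
  n12('ecea'): parent n11 fail=9; on 'a' 9→0 → fail=0;  out {2}∪∅={2}
  n15('ebcb'): parent n14 fail=0; on 'b' 0 → fail=20;  out ∅∪∅=∅
  n19('ddde'): parent n18 fail=17; on 'e' 17→1 → fail=7;  out {4}∪∅={4}
  n5('dbbcb'): parent n4 fail=0; on 'b' 0 → fail=20;  out ∅∪∅=∅
  n16('ebcbb'): parent n15 fail=20; on 'b' 20 → fail=21;  out {3}∪{5}={3,5}
  n6('dbbcbd'): parent n5 fail=20; on 'd' 20→0 → fail=1;  out {0}∪∅={0}

Scan:
pos 0 'd': at 1
pos 1 'a': at 0 ·f
pos 2 'd': at 1
pos 3 'e': at 7
pos 4 'a': at 8  ** P1@[2:4]
pos 5 'b': at 20 ·f
pos 6 'd': at 1 ·f
pos 7 'd': at 17
pos 8 'd': at 18
pos 9 'e': at 19  ** P4@[6:9]
pos 10 'c': at 10 ·f
pos 11 'd': at 1 ·f
pos 12 'b': at 2
pos 13 'b': at 3  ** P5@[12:13]
pos 14 'c': at 4
pos 15 'b': at 5
pos 16 'd': at 6  ** P0@[11:16]
pos 17 'c': at 0 ·f
pos 18 'a': at 0
pos 19 'e': at 9
pos 20 'b': at 13
pos 21 'c': at 14
pos 22 'b': at 15
pos 23 'b': at 16  ** P3@[19:23],P5@[22:23]
pos 24 'd': at 1 ·f
pos 25 'a': at 0 ·f
pos 26 'e': at 9
pos 27 'b': at 13
pos 28 'c': at 14

All matches (sorted): [[4,1],[9,4],[13,5],[16,0],[23,3],[23,5]]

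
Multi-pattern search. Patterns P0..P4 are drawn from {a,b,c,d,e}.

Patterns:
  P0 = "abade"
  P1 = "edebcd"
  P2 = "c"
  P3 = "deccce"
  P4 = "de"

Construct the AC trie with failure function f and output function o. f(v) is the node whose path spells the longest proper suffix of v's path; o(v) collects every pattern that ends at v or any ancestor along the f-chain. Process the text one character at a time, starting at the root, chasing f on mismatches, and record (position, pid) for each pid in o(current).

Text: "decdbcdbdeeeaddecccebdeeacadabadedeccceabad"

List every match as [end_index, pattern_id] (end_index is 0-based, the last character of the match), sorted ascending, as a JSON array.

Build:
Trie (insert patterns):
  0='ε' goto a→1 c→12 d→13 e→6
  1='a' goto b→2
  2='ab' goto a→3
  3='aba' goto d→4
  4='abad' goto e→5
  5='abade' goto ·  ←P0
  6='e' goto d→7
  7='ed' goto e→8
  8='ede' goto b→9
  9='edeb' goto c→10
  10='edebc' goto d→11
  11='edebcd' goto ·  ←P1
  12='c' goto ·  ←P2
  13='d' goto e→14
  14='de' goto c→15  ←P4
  15='dec' goto c→16
  16='decc' goto c→17
  17='deccc' goto e→18
  18='deccce' goto ·  ←P3

BFS fail/out derivation:
  n1('a'): parent n0 fail=0; on 'a' 0 → fail=0;  out ∅∪∅=∅
  n6('e'): parent n0 fail=0; on 'e' 0 → fail=0;  out ∅∪∅=∅
  n12('c'): parent n0 fail=0; on 'c' 0 → fail=0;  out {2}∪∅={2}
  n13('d'): parent n0 fail=0; on 'd' 0 → fail=0;  out ∅∪∅=∅
  n2('ab'): parent n1 fail=0; on 'b' 0 → fail=0;  out ∅∪∅=∅
  n7('ed'): parent n6 fail=0; on 'd' 0 → fail=13;  out ∅∪∅=∅
  n14('de'): parent n13 fail=0; on 'e' 0 → fail=6;  out {4}∪∅={4}
  n3('aba'): parent n2 fail=0; on 'a' 0 → fail=1;  out ∅∪∅=∅
  n8('ede'): parent n7 fail=13; on 'e' 13 → fail=14;  out ∅∪{4}={4}
  n15('dec'): parent n14 fail=6; on 'c' 6→0 → fail=12;  out ∅∪{2}={2}
  n4('abad'): parent n3 fail=1; on 'd' 1→0 → fail=13;  out ∅∪∅=∅
  n9('edeb'): parent n8 fail=14; on 'b' 14→6→0 → fail=0;  out ∅∪∅=∅
  n16('decc'): parent n15 fail=12; on 'c' 12→0 → fail=12;  out ∅∪{2}={2}
  n5('abade'): parent n4 fail=13; on 'e' 13 → fail=14;  out {0}∪{4}={0,4}
  n10('edebc'): parent n9 fail=0; on 'c' 0 → fail=12;  out ∅∪{2}={2}
  n17('deccc'): parent n16 fail=12; on 'c' 12→0 → fail=12;  out ∅∪{2}={2}
  n11('edebcd'): parent n10 fail=12; on 'd' 12→0 → fail=13;  out {1}∪∅={1}
  n18('deccce'): parent n17 fail=12; on 'e' 12→0 → fail=6;  out {3}∪∅={3}

Run:
[0] read 'd'  n0⇒n13
[1] read 'e'  n13⇒n14  emit P4@[0:1]
[2] read 'c'  n14⇒n15  emit P2@[2:2]
[3] read 'd'  n15⇒n13 ·f
[4] read 'b'  n13⇒n0 ·f
[5] read 'c'  n0⇒n12  emit P2@[5:5]
[6] read 'd'  n12⇒n13 ·f
[7] read 'b'  n13⇒n0 ·f
[8] read 'd'  n0⇒n13
[9] read 'e'  n13⇒n14  emit P4@[8:9]
[10] read 'e'  n14⇒n6 ·f
[11] read 'e'  n6⇒n6 ·f
[12] read 'a'  n6⇒n1 ·f
[13] read 'd'  n1⇒n13 ·f
[14] read 'd'  n13⇒n13 ·f
[15] read 'e'  n13⇒n14  emit P4@[14:15]
[16] read 'c'  n14⇒n15  emit P2@[16:16]
[17] read 'c'  n15⇒n16  emit P2@[17:17]
[18] read 'c'  n16⇒n17  emit P2@[18:18]
[19] read 'e'  n17⇒n18  emit P3@[14:19]
[20] read 'b'  n18⇒n0 ·f
[21] read 'd'  n0⇒n13
[22] read 'e'  n13⇒n14  emit P4@[21:22]
[23] read 'e'  n14⇒n6 ·f
[24] read 'a'  n6⇒n1 ·f
[25] read 'c'  n1⇒n12 ·f  emit P2@[25:25]
[26] read 'a'  n12⇒n1 ·f
[27] read 'd'  n1⇒n13 ·f
[28] read 'a'  n13⇒n1 ·f
[29] read 'b'  n1⇒n2
[30] read 'a'  n2⇒n3
[31] read 'd'  n3⇒n4
[32] read 'e'  n4⇒n5  emit P0@[28:32],P4@[31:32]
[33] read 'd'  n5⇒n7 ·f
[34] read 'e'  n7⇒n8  emit P4@[33:34]
[35] read 'c'  n8⇒n15 ·f  emit P2@[35:35]
[36] read 'c'  n15⇒n16  emit P2@[36:36]
[37] read 'c'  n16⇒n17  emit P2@[37:37]
[38] read 'e'  n17⇒n18  emit P3@[33:38]
[39] read 'a'  n18⇒n1 ·f
[40] read 'b'  n1⇒n2
[41] read 'a'  n2⇒n3
[42] read 'd'  n3⇒n4

Matches: [[1,4],[2,2],[5,2],[9,4],[15,4],[16,2],[17,2],[18,2],[19,3],[22,4],[25,2],[32,0],[32,4],[34,4],[35,2],[36,2],[37,2],[38,3]]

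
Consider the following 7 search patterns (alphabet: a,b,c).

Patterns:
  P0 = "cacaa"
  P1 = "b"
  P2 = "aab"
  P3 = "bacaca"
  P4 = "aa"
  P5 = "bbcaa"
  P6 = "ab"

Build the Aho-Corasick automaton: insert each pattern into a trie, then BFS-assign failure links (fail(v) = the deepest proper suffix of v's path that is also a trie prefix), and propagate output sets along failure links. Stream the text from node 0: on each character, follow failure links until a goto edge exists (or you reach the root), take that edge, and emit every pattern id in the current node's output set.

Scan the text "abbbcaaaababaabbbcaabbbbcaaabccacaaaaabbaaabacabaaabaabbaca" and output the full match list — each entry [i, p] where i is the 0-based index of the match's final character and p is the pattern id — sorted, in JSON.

Build automaton:
Trie (insert patterns):
  0='ε' goto a→7 b→6 c→1
  1='c' goto a→2
  2='ca' goto c→3
  3='cac' goto a→4
  4='caca' goto a→5
  5='cacaa' goto ·  ←P0
  6='b' goto a→10 b→15  ←P1
  7='a' goto a→8 b→19
  8='aa' goto b→9  ←P4
  9='aab' goto ·  ←P2
  10='ba' goto c→11
  11='bac' goto a→12
  12='baca' goto c→13
  13='bacac' goto a→14
  14='bacaca' goto ·  ←P3
  15='bb' goto c→16
  16='bbc' goto a→17
  17='bbca' goto a→18
  18='bbcaa' goto ·  ←P5
  19='ab' goto ·  ←P6

BFS fail/out derivation:
  n1('c'): parent n0 fail=0; on 'c' 0 → fail=0;  out ∅∪∅=∅
  n6('b'): parent n0 fail=0; on 'b' 0 → fail=0;  out {1}∪∅={1}
  n7('a'): parent n0 fail=0; on 'a' 0 → fail=0;  out ∅∪∅=∅
  n2('ca'): parent n1 fail=0; on 'a' 0 → fail=7;  out ∅∪∅=∅
  n8('aa'): parent n7 fail=0; on 'a' 0 → fail=7;  out {4}∪∅={4}
  n10('ba'): parent n6 fail=0; on 'a' 0 → fail=7;  out ∅∪∅=∅
  n15('bb'): parent n6 fail=0; on 'b' 0 → fail=6;  out ∅∪{1}={1}
  n19('ab'): parent n7 fail=0; on 'b' 0 → fail=6;  out {6}∪{1}={1,6}
  n3('cac'): parent n2 fail=7; on 'c' 7→0 → fail=1;  out ∅∪∅=∅
  n9('aab'): parent n8 fail=7; on 'b' 7 → fail=19;  out {2}∪{1,6}={1,2,6}
  n11('bac'): parent n10 fail=7; on 'c' 7→0 → fail=1;  out ∅∪∅=∅
  n16('bbc'): parent n15 fail=6; on 'c' 6→0 → fail=1;  out ∅∪∅=∅
  n4('caca'): parent n3 fail=1; on 'a' 1 → fail=2;  out ∅∪∅=∅
  n12('baca'): parent n11 fail=1; on 'a' 1 → fail=2;  out ∅∪∅=∅
  n17('bbca'): parent n16 fail=1; on 'a' 1 → fail=2;  out ∅∪∅=∅
  n5('cacaa'): parent n4 fail=2; on 'a' 2→7 → fail=8;  out {0}∪{4}={0,4}
  n13('bacac'): parent n12 fail=2; on 'c' 2 → fail=3;  out ∅∪∅=∅
  n18('bbcaa'): parent n17 fail=2; on 'a' 2→7 → fail=8;  out {5}∪{4}={4,5}
  n14('bacaca'): parent n13 fail=3; on 'a' 3 → fail=4;  out {3}∪∅={3}

Run:
i=0 'a': node 0→7
i=1 'b': node 7→19  ** P1@[1:1],P6@[0:1]
i=2 'b': node 19→15 (via fail)  ** P1@[2:2]
i=3 'b': node 15→15 (via fail)  ** P1@[3:3]
i=4 'c': node 15→16
i=5 'a': node 16→17
i=6 'a': node 17→18  ** P4@[5:6],P5@[2:6]
i=7 'a': node 18→8 (via fail)  ** P4@[6:7]
i=8 'a': node 8→8 (via fail)  ** P4@[7:8]
i=9 'b': node 8→9  ** P1@[9:9],P2@[7:9],P6@[8:9]
i=10 'a': node 9→10 (via fail)
i=11 'b': node 10→19 (via fail)  ** P1@[11:11],P6@[10:11]
i=12 'a': node 19→10 (via fail)
i=13 'a': node 10→8 (via fail)  ** P4@[12:13]
i=14 'b': node 8→9  ** P1@[14:14],P2@[12:14],P6@[13:14]
i=15 'b': node 9→15 (via fail)  ** P1@[15:15]
i=16 'b': node 15→15 (via fail)  ** P1@[16:16]
i=17 'c': node 15→16
i=18 'a': node 16→17
i=19 'a': node 17→18  ** P4@[18:19],P5@[15:19]
i=20 'b': node 18→9 (via fail)  ** P1@[20:20],P2@[18:20],P6@[19:20]
i=21 'b': node 9→15 (via fail)  ** P1@[21:21]
i=22 'b': node 15→15 (via fail)  ** P1@[22:22]
i=23 'b': node 15→15 (via fail)  ** P1@[23:23]
i=24 'c': node 15→16
i=25 'a': node 16→17
i=26 'a': node 17→18  ** P4@[25:26],P5@[22:26]
i=27 'a': node 18→8 (via fail)  ** P4@[26:27]
i=28 'b': node 8→9  ** P1@[28:28],P2@[26:28],P6@[27:28]
i=29 'c': node 9→1 (via fail)
i=30 'c': node 1→1 (via fail)
i=31 'a': node 1→2
i=32 'c': node 2→3
i=33 'a': node 3→4
i=34 'a': node 4→5  ** P0@[30:34],P4@[33:34]
i=35 'a': node 5→8 (via fail)  ** P4@[34:35]
i=36 'a': node 8→8 (via fail)  ** P4@[35:36]
i=37 'a': node 8→8 (via fail)  ** P4@[36:37]
i=38 'b': node 8→9  ** P1@[38:38],P2@[36:38],P6@[37:38]
i=39 'b': node 9→15 (via fail)  ** P1@[39:39]
i=40 'a': node 15→10 (via fail)
i=41 'a': node 10→8 (via fail)  ** P4@[40:41]
i=42 'a': node 8→8 (via fail)  ** P4@[41:42]
i=43 'b': node 8→9  ** P1@[43:43],P2@[41:43],P6@[42:43]
i=44 'a': node 9→10 (via fail)
i=45 'c': node 10→11
i=46 'a': node 11→12
i=47 'b': node 12→19 (via fail)  ** P1@[47:47],P6@[46:47]
i=48 'a': node 19→10 (via fail)
i=49 'a': node 10→8 (via fail)  ** P4@[48:49]
i=50 'a': node 8→8 (via fail)  ** P4@[49:50]
i=51 'b': node 8→9  ** P1@[51:51],P2@[49:51],P6@[50:51]
i=52 'a': node 9→10 (via fail)
i=53 'a': node 10→8 (via fail)  ** P4@[52:53]
i=54 'b': node 8→9  ** P1@[54:54],P2@[52:54],P6@[53:54]
i=55 'b': node 9→15 (via fail)  ** P1@[55:55]
i=56 'a': node 15→10 (via fail)
i=57 'c': node 10→11
i=58 'a': node 11→12

Matches: [[1,1],[1,6],[2,1],[3,1],[6,4],[6,5],[7,4],[8,4],[9,1],[9,2],[9,6],[11,1],[11,6],[13,4],[14,1],[14,2],[14,6],[15,1],[16,1],[19,4],[19,5],[20,1],[20,2],[20,6],[21,1],[22,1],[23,1],[26,4],[26,5],[27,4],[28,1],[28,2],[28,6],[34,0],[34,4],[35,4],[36,4],[37,4],[38,1],[38,2],[38,6],[39,1],[41,4],[42,4],[43,1],[43,2],[43,6],[47,1],[47,6],[49,4],[50,4],[51,1],[51,2],[51,6],[53,4],[54,1],[54,2],[54,6],[55,1]]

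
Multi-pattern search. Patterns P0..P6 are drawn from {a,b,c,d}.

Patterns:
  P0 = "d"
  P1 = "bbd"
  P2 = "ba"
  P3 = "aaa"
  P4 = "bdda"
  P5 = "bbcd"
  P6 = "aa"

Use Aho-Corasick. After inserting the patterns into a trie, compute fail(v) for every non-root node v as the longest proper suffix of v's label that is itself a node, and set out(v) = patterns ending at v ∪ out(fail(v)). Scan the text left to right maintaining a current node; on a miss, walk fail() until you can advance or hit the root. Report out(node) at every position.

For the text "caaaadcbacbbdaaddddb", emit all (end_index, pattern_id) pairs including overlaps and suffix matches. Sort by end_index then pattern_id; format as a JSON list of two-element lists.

Build:
Trie nodes:
  n0 'ε': a→6 b→2 d→1
  n1 'd': ·  ←P0
  n2 'b': a→5 b→3 d→9
  n3 'bb': c→12 d→4
  n4 'bbd': ·  ←P1
  n5 'ba': ·  ←P2
  n6 'a': a→7
  n7 'aa': a→8  ←P6
  n8 'aaa': ·  ←P3
  n9 'bd': d→10
  n10 'bdd': a→11
  n11 'bdda': ·  ←P4
  n12 'bbc': d→13
  n13 'bbcd': ·  ←P5

Failure links (BFS by depth):
  fail(1) 'd': from fail(0)=0 chase 'd': 0 ⇒ 0;  out={0}∪out(0)={0}
  fail(2) 'b': from fail(0)=0 chase 'b': 0 ⇒ 0;  out=∅∪out(0)=∅
  fail(6) 'a': from fail(0)=0 chase 'a': 0 ⇒ 0;  out=∅∪out(0)=∅
  fail(3) 'bb': from fail(2)=0 chase 'b': 0 ⇒ 2;  out=∅∪out(2)=∅
  fail(5) 'ba': from fail(2)=0 chase 'a': 0 ⇒ 6;  out={2}∪out(6)={2}
  fail(7) 'aa': from fail(6)=0 chase 'a': 0 ⇒ 6;  out={6}∪out(6)={6}
  fail(9) 'bd': from fail(2)=0 chase 'd': 0 ⇒ 1;  out=∅∪out(1)={0}
  fail(4) 'bbd': from fail(3)=2 chase 'd': 2 ⇒ 9;  out={1}∪out(9)={0,1}
  fail(8) 'aaa': from fail(7)=6 chase 'a': 6 ⇒ 7;  out={3}∪out(7)={3,6}
  fail(10) 'bdd': from fail(9)=1 chase 'd': 1→0 ⇒ 1;  out=∅∪out(1)={0}
  fail(12) 'bbc': from fail(3)=2 chase 'c': 2→0 ⇒ 0;  out=∅∪out(0)=∅
  fail(11) 'bdda': from fail(10)=1 chase 'a': 1→0 ⇒ 6;  out={4}∪out(6)={4}
  fail(13) 'bbcd': from fail(12)=0 chase 'd': 0 ⇒ 1;  out={5}∪out(1)={0,5}

Run:
i=0 'c': node 0→0
i=1 'a': node 0→6
i=2 'a': node 6→7  emit P6@[1:2]
i=3 'a': node 7→8  emit P3@[1:3],P6@[2:3]
i=4 'a': node 8→8 (via fail)  emit P3@[2:4],P6@[3:4]
i=5 'd': node 8→1 (via fail)  emit P0@[5:5]
i=6 'c': node 1→0 (via fail)
i=7 'b': node 0→2
i=8 'a': node 2→5  emit P2@[7:8]
i=9 'c': node 5→0 (via fail)
i=10 'b': node 0→2
i=11 'b': node 2→3
i=12 'd': node 3→4  emit P0@[12:12],P1@[10:12]
i=13 'a': node 4→6 (via fail)
i=14 'a': node 6→7  emit P6@[13:14]
i=15 'd': node 7→1 (via fail)  emit P0@[15:15]
i=16 'd': node 1→1 (via fail)  emit P0@[16:16]
i=17 'd': node 1→1 (via fail)  emit P0@[17:17]
i=18 'd': node 1→1 (via fail)  emit P0@[18:18]
i=19 'b': node 1→2 (via fail)

All matches (sorted): [[2,6],[3,3],[3,6],[4,3],[4,6],[5,0],[8,2],[12,0],[12,1],[14,6],[15,0],[16,0],[17,0],[18,0]]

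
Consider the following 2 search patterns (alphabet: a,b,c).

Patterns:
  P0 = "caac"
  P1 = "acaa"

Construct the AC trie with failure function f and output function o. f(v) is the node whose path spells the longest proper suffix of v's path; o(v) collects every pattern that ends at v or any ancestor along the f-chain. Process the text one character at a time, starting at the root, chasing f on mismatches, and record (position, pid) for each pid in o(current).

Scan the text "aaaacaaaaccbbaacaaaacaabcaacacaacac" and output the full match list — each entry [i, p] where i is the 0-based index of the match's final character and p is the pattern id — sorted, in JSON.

Build:
Trie (insert patterns):
  n0 'ε': a→5 c→1
  n1 'c': a→2
  n2 'ca': a→3
  n3 'caa': c→4
  n4 'caac': ·  [P0 ends]
  n5 'a': c→6
  n6 'ac': a→7
  n7 'aca': a→8
  n8 'acaa': ·  [P1 ends]

Failure links (BFS by depth):
  n1('c'): parent n0 fail=0; on 'c' 0 → fail=0;  out ∅∪∅=∅
  n5('a'): parent n0 fail=0; on 'a' 0 → fail=0;  out ∅∪∅=∅
  n2('ca'): parent n1 fail=0; on 'a' 0 → fail=5;  out ∅∪∅=∅
  n6('ac'): parent n5 fail=0; on 'c' 0 → fail=1;  out ∅∪∅=∅
  n3('caa'): parent n2 fail=5; on 'a' 5→0 → fail=5;  out ∅∪∅=∅
  n7('aca'): parent n6 fail=1; on 'a' 1 → fail=2;  out ∅∪∅=∅
  n4('caac'): parent n3 fail=5; on 'c' 5 → fail=6;  out {0}∪∅={0}
  n8('acaa'): parent n7 fail=2; on 'a' 2 → fail=3;  out {1}∪∅={1}

Text stream:
[0] read 'a'  n0⇒n5
[1] read 'a'  n5⇒n5 ·f
[2] read 'a'  n5⇒n5 ·f
[3] read 'a'  n5⇒n5 ·f
[4] read 'c'  n5⇒n6
[5] read 'a'  n6⇒n7
[6] read 'a'  n7⇒n8  → match P1@[3:6]
[7] read 'a'  n8⇒n5 ·f
[8] read 'a'  n5⇒n5 ·f
[9] read 'c'  n5⇒n6
[10] read 'c'  n6⇒n1 ·f
[11] read 'b'  n1⇒n0 ·f
[12] read 'b'  n0⇒n0
[13] read 'a'  n0⇒n5
[14] read 'a'  n5⇒n5 ·f
[15] read 'c'  n5⇒n6
[16] read 'a'  n6⇒n7
[17] read 'a'  n7⇒n8  → match P1@[14:17]
[18] read 'a'  n8⇒n5 ·f
[19] read 'a'  n5⇒n5 ·f
[20] read 'c'  n5⇒n6
[21] read 'a'  n6⇒n7
[22] read 'a'  n7⇒n8  → match P1@[19:22]
[23] read 'b'  n8⇒n0 ·f
[24] read 'c'  n0⇒n1
[25] read 'a'  n1⇒n2
[26] read 'a'  n2⇒n3
[27] read 'c'  n3⇒n4  → match P0@[24:27]
[28] read 'a'  n4⇒n7 ·f
[29] read 'c'  n7⇒n6 ·f
[30] read 'a'  n6⇒n7
[31] read 'a'  n7⇒n8  → match P1@[28:31]
[32] read 'c'  n8⇒n4 ·f  → match P0@[29:32]
[33] read 'a'  n4⇒n7 ·f
[34] read 'c'  n7⇒n6 ·f

Result: [[6,1],[17,1],[22,1],[27,0],[31,1],[32,0]]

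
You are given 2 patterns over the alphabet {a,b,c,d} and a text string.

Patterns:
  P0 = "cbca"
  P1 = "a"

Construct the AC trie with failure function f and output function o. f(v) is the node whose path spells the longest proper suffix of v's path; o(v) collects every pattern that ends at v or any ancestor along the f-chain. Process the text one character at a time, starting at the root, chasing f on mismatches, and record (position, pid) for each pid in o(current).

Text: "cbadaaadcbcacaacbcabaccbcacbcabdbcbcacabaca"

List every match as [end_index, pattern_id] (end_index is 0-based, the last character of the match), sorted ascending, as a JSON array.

Build:
Trie (insert patterns):
  n0 'ε': a→5 c→1
  n1 'c': b→2
  n2 'cb': c→3
  n3 'cbc': a→4
  n4 'cbca': ·  [P0 ends]
  n5 'a': ·  [P1 ends]

BFS fail/out derivation:
  fail(1) 'c': from fail(0)=0 chase 'c': 0 ⇒ 0;  out=∅∪out(0)=∅
  fail(5) 'a': from fail(0)=0 chase 'a': 0 ⇒ 0;  out={1}∪out(0)={1}
  fail(2) 'cb': from fail(1)=0 chase 'b': 0 ⇒ 0;  out=∅∪out(0)=∅
  fail(3) 'cbc': from fail(2)=0 chase 'c': 0 ⇒ 1;  out=∅∪out(1)=∅
  fail(4) 'cbca': from fail(3)=1 chase 'a': 1→0 ⇒ 5;  out={0}∪out(5)={0,1}

Scan:
i=0 'c': node 0→1
i=1 'b': node 1→2
i=2 'a': node 2→5 (via fail)  → match P1@[2:2]
i=3 'd': node 5→0 (via fail)
i=4 'a': node 0→5  → match P1@[4:4]
i=5 'a': node 5→5 (via fail)  → match P1@[5:5]
i=6 'a': node 5→5 (via fail)  → match P1@[6:6]
i=7 'd': node 5→0 (via fail)
i=8 'c': node 0→1
i=9 'b': node 1→2
i=10 'c': node 2→3
i=11 'a': node 3→4  → match P0@[8:11],P1@[11:11]
i=12 'c': node 4→1 (via fail)
i=13 'a': node 1→5 (via fail)  → match P1@[13:13]
i=14 'a': node 5→5 (via fail)  → match P1@[14:14]
i=15 'c': node 5→1 (via fail)
i=16 'b': node 1→2
i=17 'c': node 2→3
i=18 'a': node 3→4  → match P0@[15:18],P1@[18:18]
i=19 'b': node 4→0 (via fail)
i=20 'a': node 0→5  → match P1@[20:20]
i=21 'c': node 5→1 (via fail)
i=22 'c': node 1→1 (via fail)
i=23 'b': node 1→2
i=24 'c': node 2→3
i=25 'a': node 3→4  → match P0@[22:25],P1@[25:25]
i=26 'c': node 4→1 (via fail)
i=27 'b': node 1→2
i=28 'c': node 2→3
i=29 'a': node 3→4  → match P0@[26:29],P1@[29:29]
i=30 'b': node 4→0 (via fail)
i=31 'd': node 0→0
i=32 'b': node 0→0
i=33 'c': node 0→1
i=34 'b': node 1→2
i=35 'c': node 2→3
i=36 'a': node 3→4  → match P0@[33:36],P1@[36:36]
i=37 'c': node 4→1 (via fail)
i=38 'a': node 1→5 (via fail)  → match P1@[38:38]
i=39 'b': node 5→0 (via fail)
i=40 'a': node 0→5  → match P1@[40:40]
i=41 'c': node 5→1 (via fail)
i=42 'a': node 1→5 (via fail)  → match P1@[42:42]

Matches: [[2,1],[4,1],[5,1],[6,1],[11,0],[11,1],[13,1],[14,1],[18,0],[18,1],[20,1],[25,0],[25,1],[29,0],[29,1],[36,0],[36,1],[38,1],[40,1],[42,1]]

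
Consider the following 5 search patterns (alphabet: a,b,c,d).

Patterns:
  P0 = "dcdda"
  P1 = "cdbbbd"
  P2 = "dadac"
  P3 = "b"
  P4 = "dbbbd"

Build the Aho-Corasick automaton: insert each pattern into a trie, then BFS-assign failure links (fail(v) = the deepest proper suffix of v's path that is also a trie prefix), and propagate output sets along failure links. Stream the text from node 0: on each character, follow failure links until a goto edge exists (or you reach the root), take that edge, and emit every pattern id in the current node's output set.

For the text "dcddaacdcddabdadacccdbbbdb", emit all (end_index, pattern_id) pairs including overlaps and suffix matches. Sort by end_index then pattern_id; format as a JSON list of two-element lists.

Build automaton:
Trie (insert patterns):
  n0 'ε': b→16 c→6 d→1
  n1 'd': a→12 b→17 c→2
  n2 'dc': d→3
  n3 'dcd': d→4
  n4 'dcdd': a→5
  n5 'dcdda': ·  ←P0
  n6 'c': d→7
  n7 'cd': b→8
  n8 'cdb': b→9
  n9 'cdbb': b→10
  n10 'cdbbb': d→11
  n11 'cdbbbd': ·  ←P1
  n12 'da': d→13
  n13 'dad': a→14
  n14 'dada': c→15
  n15 'dadac': ·  ←P2
  n16 'b': ·  ←P3
  n17 'db': b→18
  n18 'dbb': b→19
  n19 'dbbb': d→20
  n20 'dbbbd': ·  ←P4

BFS fail/out derivation:
  n1('d'): parent n0 fail=0; on 'd' 0 → fail=0;  out ∅∪∅=∅
  n6('c'): parent n0 fail=0; on 'c' 0 → fail=0;  out ∅∪∅=∅
  n16('b'): parent n0 fail=0; on 'b' 0 → fail=0;  out {3}∪∅={3}
  n2('dc'): parent n1 fail=0; on 'c' 0 → fail=6;  out ∅∪∅=∅
  n7('cd'): parent n6 fail=0; on 'd' 0 → fail=1;  out ∅∪∅=∅
  n12('da'): parent n1 fail=0; on 'a' 0 → fail=0;  out ∅∪∅=∅
  n17('db'): parent n1 fail=0; on 'b' 0 → fail=16;  out ∅∪{3}={3}
  n3('dcd'): parent n2 fail=6; on 'd' 6 → fail=7;  out ∅∪∅=∅
  n8('cdb'): parent n7 fail=1; on 'b' 1 → fail=17;  out ∅∪{3}={3}
  n13('dad'): parent n12 fail=0; on 'd' 0 → fail=1;  out ∅∪∅=∅
  n18('dbb'): parent n17 fail=16; on 'b' 16→0 → fail=16;  out ∅∪{3}={3}
  n4('dcdd'): parent n3 fail=7; on 'd' 7→1→0 → fail=1;  out ∅∪∅=∅
  n9('cdbb'): parent n8 fail=17; on 'b' 17 → fail=18;  out ∅∪{3}={3}
  n14('dada'): parent n13 fail=1; on 'a' 1 → fail=12;  out ∅∪∅=∅
  n19('dbbb'): parent n18 fail=16; on 'b' 16→0 → fail=16;  out ∅∪{3}={3}
  n5('dcdda'): parent n4 fail=1; on 'a' 1 → fail=12;  out {0}∪∅={0}
  n10('cdbbb'): parent n9 fail=18; on 'b' 18 → fail=19;  out ∅∪{3}={3}
  n15('dadac'): parent n14 fail=12; on 'c' 12→0 → fail=6;  out {2}∪∅={2}
  n20('dbbbd'): parent n19 fail=16; on 'd' 16→0 → fail=1;  out {4}∪∅={4}
  n11('cdbbbd'): parent n10 fail=19; on 'd' 19 → fail=20;  out {1}∪{4}={1,4}

Run:
pos 0 'd': at 1
pos 1 'c': at 2
pos 2 'd': at 3
pos 3 'd': at 4
pos 4 'a': at 5  ** P0@[0:4]
pos 5 'a': at 0 ·f
pos 6 'c': at 6
pos 7 'd': at 7
pos 8 'c': at 2 ·f
pos 9 'd': at 3
pos 10 'd': at 4
pos 11 'a': at 5  ** P0@[7:11]
pos 12 'b': at 16 ·f  ** P3@[12:12]
pos 13 'd': at 1 ·f
pos 14 'a': at 12
pos 15 'd': at 13
pos 16 'a': at 14
pos 17 'c': at 15  ** P2@[13:17]
pos 18 'c': at 6 ·f
pos 19 'c': at 6 ·f
pos 20 'd': at 7
pos 21 'b': at 8  ** P3@[21:21]
pos 22 'b': at 9  ** P3@[22:22]
pos 23 'b': at 10  ** P3@[23:23]
pos 24 'd': at 11  ** P1@[19:24],P4@[20:24]
pos 25 'b': at 17 ·f  ** P3@[25:25]

Result: [[4,0],[11,0],[12,3],[17,2],[21,3],[22,3],[23,3],[24,1],[24,4],[25,3]]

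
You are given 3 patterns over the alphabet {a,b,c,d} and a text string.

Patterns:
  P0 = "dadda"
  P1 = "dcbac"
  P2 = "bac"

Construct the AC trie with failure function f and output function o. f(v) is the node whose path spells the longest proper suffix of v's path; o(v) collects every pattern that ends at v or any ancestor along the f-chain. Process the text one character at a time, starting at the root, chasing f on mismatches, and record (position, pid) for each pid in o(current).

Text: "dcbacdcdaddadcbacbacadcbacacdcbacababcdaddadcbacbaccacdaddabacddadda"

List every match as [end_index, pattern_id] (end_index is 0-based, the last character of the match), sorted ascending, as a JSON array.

Build:
Trie nodes:
  0='ε' goto b→10 d→1
  1='d' goto a→2 c→6
  2='da' goto d→3
  3='dad' goto d→4
  4='dadd' goto a→5
  5='dadda' goto ·  [P0 ends]
  6='dc' goto b→7
  7='dcb' goto a→8
  8='dcba' goto c→9
  9='dcbac' goto ·  [P1 ends]
  10='b' goto a→11
  11='ba' goto c→12
  12='bac' goto ·  [P2 ends]

BFS fail/out derivation:
  n1('d'): parent n0 fail=0; on 'd' 0 → fail=0;  out ∅∪∅=∅
  n10('b'): parent n0 fail=0; on 'b' 0 → fail=0;  out ∅∪∅=∅
  n2('da'): parent n1 fail=0; on 'a' 0 → fail=0;  out ∅∪∅=∅
  n6('dc'): parent n1 fail=0; on 'c' 0 → fail=0;  out ∅∪∅=∅
  n11('ba'): parent n10 fail=0; on 'a' 0 → fail=0;  out ∅∪∅=∅
  n3('dad'): parent n2 fail=0; on 'd' 0 → fail=1;  out ∅∪∅=∅
  n7('dcb'): parent n6 fail=0; on 'b' 0 → fail=10;  out ∅∪∅=∅
  n12('bac'): parent n11 fail=0; on 'c' 0 → fail=0;  out {2}∪∅={2}
  n4('dadd'): parent n3 fail=1; on 'd' 1→0 → fail=1;  out ∅∪∅=∅
  n8('dcba'): parent n7 fail=10; on 'a' 10 → fail=11;  out ∅∪∅=∅
  n5('dadda'): parent n4 fail=1; on 'a' 1 → fail=2;  out {0}∪∅={0}
  n9('dcbac'): parent n8 fail=11; on 'c' 11 → fail=12;  out {1}∪{2}={1,2}

Run:
[0] read 'd'  n0⇒n1
[1] read 'c'  n1⇒n6
[2] read 'b'  n6⇒n7
[3] read 'a'  n7⇒n8
[4] read 'c'  n8⇒n9  emit P1@[0:4],P2@[2:4]
[5] read 'd'  n9⇒n1 (fail-walked)
[6] read 'c'  n1⇒n6
[7] read 'd'  n6⇒n1 (fail-walked)
[8] read 'a'  n1⇒n2
[9] read 'd'  n2⇒n3
[10] read 'd'  n3⇒n4
[11] read 'a'  n4⇒n5  emit P0@[7:11]
[12] read 'd'  n5⇒n3 (fail-walked)
[13] read 'c'  n3⇒n6 (fail-walked)
[14] read 'b'  n6⇒n7
[15] read 'a'  n7⇒n8
[16] read 'c'  n8⇒n9  emit P1@[12:16],P2@[14:16]
[17] read 'b'  n9⇒n10 (fail-walked)
[18] read 'a'  n10⇒n11
[19] read 'c'  n11⇒n12  emit P2@[17:19]
[20] read 'a'  n12⇒n0 (fail-walked)
[21] read 'd'  n0⇒n1
[22] read 'c'  n1⇒n6
[23] read 'b'  n6⇒n7
[24] read 'a'  n7⇒n8
[25] read 'c'  n8⇒n9  emit P1@[21:25],P2@[23:25]
[26] read 'a'  n9⇒n0 (fail-walked)
[27] read 'c'  n0⇒n0
[28] read 'd'  n0⇒n1
[29] read 'c'  n1⇒n6
[30] read 'b'  n6⇒n7
[31] read 'a'  n7⇒n8
[32] read 'c'  n8⇒n9  emit P1@[28:32],P2@[30:32]
[33] read 'a'  n9⇒n0 (fail-walked)
[34] read 'b'  n0⇒n10
[35] read 'a'  n10⇒n11
[36] read 'b'  n11⇒n10 (fail-walked)
[37] read 'c'  n10⇒n0 (fail-walked)
[38] read 'd'  n0⇒n1
[39] read 'a'  n1⇒n2
[40] read 'd'  n2⇒n3
[41] read 'd'  n3⇒n4
[42] read 'a'  n4⇒n5  emit P0@[38:42]
[43] read 'd'  n5⇒n3 (fail-walked)
[44] read 'c'  n3⇒n6 (fail-walked)
[45] read 'b'  n6⇒n7
[46] read 'a'  n7⇒n8
[47] read 'c'  n8⇒n9  emit P1@[43:47],P2@[45:47]
[48] read 'b'  n9⇒n10 (fail-walked)
[49] read 'a'  n10⇒n11
[50] read 'c'  n11⇒n12  emit P2@[48:50]
[51] read 'c'  n12⇒n0 (fail-walked)
[52] read 'a'  n0⇒n0
[53] read 'c'  n0⇒n0
[54] read 'd'  n0⇒n1
[55] read 'a'  n1⇒n2
[56] read 'd'  n2⇒n3
[57] read 'd'  n3⇒n4
[58] read 'a'  n4⇒n5  emit P0@[54:58]
[59] read 'b'  n5⇒n10 (fail-walked)
[60] read 'a'  n10⇒n11
[61] read 'c'  n11⇒n12  emit P2@[59:61]
[62] read 'd'  n12⇒n1 (fail-walked)
[63] read 'd'  n1⇒n1 (fail-walked)
[64] read 'a'  n1⇒n2
[65] read 'd'  n2⇒n3
[66] read 'd'  n3⇒n4
[67] read 'a'  n4⇒n5  emit P0@[63:67]

Matches: [[4,1],[4,2],[11,0],[16,1],[16,2],[19,2],[25,1],[25,2],[32,1],[32,2],[42,0],[47,1],[47,2],[50,2],[58,0],[61,2],[67,0]]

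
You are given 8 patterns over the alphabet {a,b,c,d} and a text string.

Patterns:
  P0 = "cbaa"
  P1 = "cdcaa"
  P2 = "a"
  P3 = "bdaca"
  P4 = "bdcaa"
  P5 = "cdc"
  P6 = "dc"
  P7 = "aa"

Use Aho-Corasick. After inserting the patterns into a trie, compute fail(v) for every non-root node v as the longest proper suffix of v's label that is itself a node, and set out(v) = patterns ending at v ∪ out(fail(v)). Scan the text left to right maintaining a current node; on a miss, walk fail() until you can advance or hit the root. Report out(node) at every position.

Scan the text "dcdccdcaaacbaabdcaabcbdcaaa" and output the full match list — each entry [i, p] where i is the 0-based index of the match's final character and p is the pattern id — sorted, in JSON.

Construct AC machine:
Trie nodes:
  n0 'ε': a→9 b→10 c→1 d→18
  n1 'c': b→2 d→5
  n2 'cb': a→3
  n3 'cba': a→4
  n4 'cbaa': ·  [P0 ends]
  n5 'cd': c→6
  n6 'cdc': a→7  [P5 ends]
  n7 'cdca': a→8
  n8 'cdcaa': ·  [P1 ends]
  n9 'a': a→20  [P2 ends]
  n10 'b': d→11
  n11 'bd': a→12 c→15
  n12 'bda': c→13
  n13 'bdac': a→14
  n14 'bdaca': ·  [P3 ends]
  n15 'bdc': a→16
  n16 'bdca': a→17
  n17 'bdcaa': ·  [P4 ends]
  n18 'd': c→19
  n19 'dc': ·  [P6 ends]
  n20 'aa': ·  [P7 ends]

Failure links (BFS by depth):
  n1('c'): parent n0 fail=0; on 'c' 0 → fail=0;  out ∅∪∅=∅
  n9('a'): parent n0 fail=0; on 'a' 0 → fail=0;  out {2}∪∅={2}
  n10('b'): parent n0 fail=0; on 'b' 0 → fail=0;  out ∅∪∅=∅
  n18('d'): parent n0 fail=0; on 'd' 0 → fail=0;  out ∅∪∅=∅
  n2('cb'): parent n1 fail=0; on 'b' 0 → fail=10;  out ∅∪∅=∅
  n5('cd'): parent n1 fail=0; on 'd' 0 → fail=18;  out ∅∪∅=∅
  n11('bd'): parent n10 fail=0; on 'd' 0 → fail=18;  out ∅∪∅=∅
  n19('dc'): parent n18 fail=0; on 'c' 0 → fail=1;  out {6}∪∅={6}
  n20('aa'): parent n9 fail=0; on 'a' 0 → fail=9;  out {7}∪{2}={2,7}
  n3('cba'): parent n2 fail=10; on 'a' 10→0 → fail=9;  out ∅∪{2}={2}
  n6('cdc'): parent n5 fail=18; on 'c' 18 → fail=19;  out {5}∪{6}={5,6}
  n12('bda'): parent n11 fail=18; on 'a' 18→0 → fail=9;  out ∅∪{2}={2}
  n15('bdc'): parent n11 fail=18; on 'c' 18 → fail=19;  out ∅∪{6}={6}
  n4('cbaa'): parent n3 fail=9; on 'a' 9 → fail=20;  out {0}∪{2,7}={0,2,7}
  n7('cdca'): parent n6 fail=19; on 'a' 19→1→0 → fail=9;  out ∅∪{2}={2}
  n13('bdac'): parent n12 fail=9; on 'c' 9→0 → fail=1;  out ∅∪∅=∅
  n16('bdca'): parent n15 fail=19; on 'a' 19→1→0 → fail=9;  out ∅∪{2}={2}
  n8('cdcaa'): parent n7 fail=9; on 'a' 9 → fail=20;  out {1}∪{2,7}={1,2,7}
  n14('bdaca'): parent n13 fail=1; on 'a' 1→0 → fail=9;  out {3}∪{2}={2,3}
  n17('bdcaa'): parent n16 fail=9; on 'a' 9 → fail=20;  out {4}∪{2,7}={2,4,7}

Text stream:
i=0 'd': node 0→18
i=1 'c': node 18→19  emit P6@[0:1]
i=2 'd': node 19→5 (fail-walked)
i=3 'c': node 5→6  emit P5@[1:3],P6@[2:3]
i=4 'c': node 6→1 (fail-walked)
i=5 'd': node 1→5
i=6 'c': node 5→6  emit P5@[4:6],P6@[5:6]
i=7 'a': node 6→7  emit P2@[7:7]
i=8 'a': node 7→8  emit P1@[4:8],P2@[8:8],P7@[7:8]
i=9 'a': node 8→20 (fail-walked)  emit P2@[9:9],P7@[8:9]
i=10 'c': node 20→1 (fail-walked)
i=11 'b': node 1→2
i=12 'a': node 2→3  emit P2@[12:12]
i=13 'a': node 3→4  emit P0@[10:13],P2@[13:13],P7@[12:13]
i=14 'b': node 4→10 (fail-walked)
i=15 'd': node 10→11
i=16 'c': node 11→15  emit P6@[15:16]
i=17 'a': node 15→16  emit P2@[17:17]
i=18 'a': node 16→17  emit P2@[18:18],P4@[14:18],P7@[17:18]
i=19 'b': node 17→10 (fail-walked)
i=20 'c': node 10→1 (fail-walked)
i=21 'b': node 1→2
i=22 'd': node 2→11 (fail-walked)
i=23 'c': node 11→15  emit P6@[22:23]
i=24 'a': node 15→16  emit P2@[24:24]
i=25 'a': node 16→17  emit P2@[25:25],P4@[21:25],P7@[24:25]
i=26 'a': node 17→20 (fail-walked)  emit P2@[26:26],P7@[25:26]

All matches (sorted): [[1,6],[3,5],[3,6],[6,5],[6,6],[7,2],[8,1],[8,2],[8,7],[9,2],[9,7],[12,2],[13,0],[13,2],[13,7],[16,6],[17,2],[18,2],[18,4],[18,7],[23,6],[24,2],[25,2],[25,4],[25,7],[26,2],[26,7]]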